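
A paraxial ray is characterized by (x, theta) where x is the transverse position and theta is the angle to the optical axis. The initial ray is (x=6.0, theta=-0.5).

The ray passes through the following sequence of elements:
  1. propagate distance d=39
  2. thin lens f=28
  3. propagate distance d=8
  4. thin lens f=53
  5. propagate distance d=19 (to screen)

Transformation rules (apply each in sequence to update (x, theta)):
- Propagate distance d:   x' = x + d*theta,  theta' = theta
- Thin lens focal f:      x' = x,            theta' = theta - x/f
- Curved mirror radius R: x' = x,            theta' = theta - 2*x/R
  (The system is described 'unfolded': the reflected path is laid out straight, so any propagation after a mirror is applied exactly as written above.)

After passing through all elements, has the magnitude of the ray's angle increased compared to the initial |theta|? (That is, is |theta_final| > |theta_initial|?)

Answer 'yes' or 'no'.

Answer: no

Derivation:
Initial: x=6.0000 theta=-0.5000
After 1 (propagate distance d=39): x=-13.5000 theta=-0.5000
After 2 (thin lens f=28): x=-13.5000 theta=-1/56 (≈-0.0179)
After 3 (propagate distance d=8): x=-191/14 (≈-13.6429) theta=-1/56 (≈-0.0179)
After 4 (thin lens f=53): x=-191/14 (≈-13.6429) theta=711/2968 (≈0.2396)
After 5 (propagate distance d=19 (to screen)): x=-26983/2968 (≈-9.0913) theta=711/2968 (≈0.2396)
|theta_initial|=0.5000 |theta_final|=711/2968 (≈0.2396) -> not increased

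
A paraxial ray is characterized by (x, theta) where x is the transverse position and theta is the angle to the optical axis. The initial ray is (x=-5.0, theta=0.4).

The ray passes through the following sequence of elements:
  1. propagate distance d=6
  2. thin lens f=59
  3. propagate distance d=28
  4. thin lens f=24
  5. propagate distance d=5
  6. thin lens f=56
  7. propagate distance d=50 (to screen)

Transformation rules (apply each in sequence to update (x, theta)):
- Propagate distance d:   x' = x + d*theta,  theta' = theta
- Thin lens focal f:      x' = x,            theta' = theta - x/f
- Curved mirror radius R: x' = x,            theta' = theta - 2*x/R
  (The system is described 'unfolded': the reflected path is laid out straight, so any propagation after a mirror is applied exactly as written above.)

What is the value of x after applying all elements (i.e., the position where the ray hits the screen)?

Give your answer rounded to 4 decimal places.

Initial: x=-5.0000 theta=0.4000
After 1 (propagate distance d=6): x=-2.6000 theta=0.4000
After 2 (thin lens f=59): x=-2.6000 theta=131/295 (≈0.4441)
After 3 (propagate distance d=28): x=2901/295 (≈9.8339) theta=131/295 (≈0.4441)
After 4 (thin lens f=24): x=2901/295 (≈9.8339) theta=81/2360 (≈0.0343)
After 5 (propagate distance d=5): x=23613/2360 (≈10.0055) theta=81/2360 (≈0.0343)
After 6 (thin lens f=56): x=23613/2360 (≈10.0055) theta=-19077/132160 (≈-0.1443)
After 7 (propagate distance d=50 (to screen)): x=184239/66080 (≈2.7881) theta=-19077/132160 (≈-0.1443)
Rounded to 4 decimal places: x = 2.7881

Answer: 2.7881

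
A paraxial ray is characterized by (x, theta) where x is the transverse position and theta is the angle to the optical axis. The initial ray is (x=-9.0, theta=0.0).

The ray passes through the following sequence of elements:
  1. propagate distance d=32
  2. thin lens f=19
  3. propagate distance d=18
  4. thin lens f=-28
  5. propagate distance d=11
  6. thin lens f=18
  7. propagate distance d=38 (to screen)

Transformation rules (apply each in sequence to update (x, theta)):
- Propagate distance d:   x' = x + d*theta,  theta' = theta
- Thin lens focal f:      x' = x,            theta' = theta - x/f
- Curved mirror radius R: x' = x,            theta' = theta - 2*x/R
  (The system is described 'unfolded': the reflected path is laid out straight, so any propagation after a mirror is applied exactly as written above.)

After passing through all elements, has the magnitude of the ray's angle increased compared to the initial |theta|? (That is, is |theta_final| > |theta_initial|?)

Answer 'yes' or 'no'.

Initial: x=-9.0000 theta=0.0000
After 1 (propagate distance d=32): x=-9.0000 theta=0.0000
After 2 (thin lens f=19): x=-9.0000 theta=9/19 (≈0.4737)
After 3 (propagate distance d=18): x=-9/19 (≈-0.4737) theta=9/19 (≈0.4737)
After 4 (thin lens f=-28): x=-9/19 (≈-0.4737) theta=243/532 (≈0.4568)
After 5 (propagate distance d=11): x=2421/532 (≈4.5508) theta=243/532 (≈0.4568)
After 6 (thin lens f=18): x=2421/532 (≈4.5508) theta=31/152 (≈0.2039)
After 7 (propagate distance d=38 (to screen)): x=1636/133 (≈12.3008) theta=31/152 (≈0.2039)
|theta_initial|=0.0000 |theta_final|=31/152 (≈0.2039) -> increased

Answer: yes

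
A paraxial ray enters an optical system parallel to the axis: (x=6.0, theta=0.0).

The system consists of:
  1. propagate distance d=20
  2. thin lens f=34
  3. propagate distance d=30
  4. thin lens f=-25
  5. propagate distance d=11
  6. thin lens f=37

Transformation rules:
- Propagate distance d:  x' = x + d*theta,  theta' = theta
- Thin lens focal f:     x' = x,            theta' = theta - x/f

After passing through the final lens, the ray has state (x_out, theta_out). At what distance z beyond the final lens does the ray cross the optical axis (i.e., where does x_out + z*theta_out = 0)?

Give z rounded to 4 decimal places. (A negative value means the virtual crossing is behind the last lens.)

Answer: -7.5031

Derivation:
Initial: x=6.0000 theta=0.0000
After 1 (propagate distance d=20): x=6.0000 theta=0.0000
After 2 (thin lens f=34): x=6.0000 theta=-3/17 (≈-0.1765)
After 3 (propagate distance d=30): x=12/17 (≈0.7059) theta=-3/17 (≈-0.1765)
After 4 (thin lens f=-25): x=12/17 (≈0.7059) theta=-63/425 (≈-0.1482)
After 5 (propagate distance d=11): x=-393/425 (≈-0.9247) theta=-63/425 (≈-0.1482)
After 6 (thin lens f=37): x=-393/425 (≈-0.9247) theta=-114/925 (≈-0.1232)
z_focus = -x_out/theta_out = -(-393/425)/(-114/925) = -4847/646 ≈ -7.5031
Rounded to 4 decimal places: z = -7.5031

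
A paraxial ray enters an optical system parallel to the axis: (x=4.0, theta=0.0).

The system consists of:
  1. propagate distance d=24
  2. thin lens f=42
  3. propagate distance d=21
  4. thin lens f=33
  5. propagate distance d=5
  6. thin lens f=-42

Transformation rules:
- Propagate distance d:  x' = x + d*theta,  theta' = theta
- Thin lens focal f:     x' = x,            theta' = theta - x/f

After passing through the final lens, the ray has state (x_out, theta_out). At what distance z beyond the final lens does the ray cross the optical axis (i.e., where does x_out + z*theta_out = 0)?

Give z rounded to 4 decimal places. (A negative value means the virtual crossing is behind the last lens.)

Answer: 9.6293

Derivation:
Initial: x=4.0000 theta=0.0000
After 1 (propagate distance d=24): x=4.0000 theta=0.0000
After 2 (thin lens f=42): x=4.0000 theta=-2/21 (≈-0.0952)
After 3 (propagate distance d=21): x=2.0000 theta=-2/21 (≈-0.0952)
After 4 (thin lens f=33): x=2.0000 theta=-12/77 (≈-0.1558)
After 5 (propagate distance d=5): x=94/77 (≈1.2208) theta=-12/77 (≈-0.1558)
After 6 (thin lens f=-42): x=94/77 (≈1.2208) theta=-205/1617 (≈-0.1268)
z_focus = -x_out/theta_out = -(94/77)/(-205/1617) = 1974/205 ≈ 9.6293
Rounded to 4 decimal places: z = 9.6293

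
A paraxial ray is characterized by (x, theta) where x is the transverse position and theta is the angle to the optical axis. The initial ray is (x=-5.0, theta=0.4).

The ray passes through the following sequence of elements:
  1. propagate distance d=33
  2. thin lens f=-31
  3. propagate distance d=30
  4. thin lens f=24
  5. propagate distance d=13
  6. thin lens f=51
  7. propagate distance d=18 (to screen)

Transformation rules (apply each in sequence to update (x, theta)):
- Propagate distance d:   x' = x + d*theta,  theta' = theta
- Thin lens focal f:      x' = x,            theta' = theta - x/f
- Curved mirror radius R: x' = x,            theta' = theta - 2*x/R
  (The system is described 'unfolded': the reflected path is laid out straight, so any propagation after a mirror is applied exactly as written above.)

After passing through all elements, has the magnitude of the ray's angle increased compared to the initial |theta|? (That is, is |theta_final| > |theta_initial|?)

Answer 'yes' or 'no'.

Answer: yes

Derivation:
Initial: x=-5.0000 theta=0.4000
After 1 (propagate distance d=33): x=8.2000 theta=0.4000
After 2 (thin lens f=-31): x=8.2000 theta=103/155 (≈0.6645)
After 3 (propagate distance d=30): x=4361/155 (≈28.1355) theta=103/155 (≈0.6645)
After 4 (thin lens f=24): x=4361/155 (≈28.1355) theta=-1889/3720 (≈-0.5078)
After 5 (propagate distance d=13): x=80107/3720 (≈21.5341) theta=-1889/3720 (≈-0.5078)
After 6 (thin lens f=51): x=80107/3720 (≈21.5341) theta=-88223/94860 (≈-0.9300)
After 7 (propagate distance d=18 (to screen)): x=303143/63240 (≈4.7935) theta=-88223/94860 (≈-0.9300)
|theta_initial|=0.4000 |theta_final|=88223/94860 (≈0.9300) -> increased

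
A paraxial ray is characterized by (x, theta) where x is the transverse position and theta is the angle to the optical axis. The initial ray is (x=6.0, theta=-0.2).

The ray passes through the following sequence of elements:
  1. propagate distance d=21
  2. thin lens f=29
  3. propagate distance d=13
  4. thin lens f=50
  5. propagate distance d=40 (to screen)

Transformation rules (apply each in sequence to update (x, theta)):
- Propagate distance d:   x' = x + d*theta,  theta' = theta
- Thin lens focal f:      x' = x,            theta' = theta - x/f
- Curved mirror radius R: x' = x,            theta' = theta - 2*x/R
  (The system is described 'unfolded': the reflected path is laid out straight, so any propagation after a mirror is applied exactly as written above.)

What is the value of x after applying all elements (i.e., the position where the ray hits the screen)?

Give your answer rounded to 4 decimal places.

Answer: -10.8041

Derivation:
Initial: x=6.0000 theta=-0.2000
After 1 (propagate distance d=21): x=1.8000 theta=-0.2000
After 2 (thin lens f=29): x=1.8000 theta=-38/145 (≈-0.2621)
After 3 (propagate distance d=13): x=-233/145 (≈-1.6069) theta=-38/145 (≈-0.2621)
After 4 (thin lens f=50): x=-233/145 (≈-1.6069) theta=-1667/7250 (≈-0.2299)
After 5 (propagate distance d=40 (to screen)): x=-7833/725 (≈-10.8041) theta=-1667/7250 (≈-0.2299)
Rounded to 4 decimal places: x = -10.8041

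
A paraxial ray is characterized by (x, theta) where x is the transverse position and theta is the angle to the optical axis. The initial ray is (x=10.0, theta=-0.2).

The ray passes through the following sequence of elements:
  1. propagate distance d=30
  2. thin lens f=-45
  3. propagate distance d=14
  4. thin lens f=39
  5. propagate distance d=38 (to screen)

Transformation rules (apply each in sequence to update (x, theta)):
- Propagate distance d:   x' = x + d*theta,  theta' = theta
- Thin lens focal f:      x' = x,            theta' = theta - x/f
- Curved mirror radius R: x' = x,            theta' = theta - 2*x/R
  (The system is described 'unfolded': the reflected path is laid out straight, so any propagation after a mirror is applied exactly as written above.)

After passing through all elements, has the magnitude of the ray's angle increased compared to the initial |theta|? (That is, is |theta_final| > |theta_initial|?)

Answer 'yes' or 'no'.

Answer: no

Derivation:
Initial: x=10.0000 theta=-0.2000
After 1 (propagate distance d=30): x=4.0000 theta=-0.2000
After 2 (thin lens f=-45): x=4.0000 theta=-1/9 (≈-0.1111)
After 3 (propagate distance d=14): x=22/9 (≈2.4444) theta=-1/9 (≈-0.1111)
After 4 (thin lens f=39): x=22/9 (≈2.4444) theta=-61/351 (≈-0.1738)
After 5 (propagate distance d=38 (to screen)): x=-1460/351 (≈-4.1595) theta=-61/351 (≈-0.1738)
|theta_initial|=0.2000 |theta_final|=61/351 (≈0.1738) -> not increased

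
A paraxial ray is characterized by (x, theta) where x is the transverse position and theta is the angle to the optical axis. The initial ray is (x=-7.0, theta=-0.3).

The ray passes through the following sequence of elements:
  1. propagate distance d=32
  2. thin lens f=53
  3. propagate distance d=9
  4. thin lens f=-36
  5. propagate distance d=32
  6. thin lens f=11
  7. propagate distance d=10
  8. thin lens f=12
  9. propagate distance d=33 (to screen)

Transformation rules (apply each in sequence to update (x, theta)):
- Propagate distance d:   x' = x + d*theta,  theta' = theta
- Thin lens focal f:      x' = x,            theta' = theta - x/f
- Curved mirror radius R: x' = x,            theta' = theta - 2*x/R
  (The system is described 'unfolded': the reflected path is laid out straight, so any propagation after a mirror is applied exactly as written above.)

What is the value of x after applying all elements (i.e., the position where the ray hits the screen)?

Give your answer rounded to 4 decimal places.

Answer: 90.1193

Derivation:
Initial: x=-7.0000 theta=-0.3000
After 1 (propagate distance d=32): x=-16.6000 theta=-0.3000
After 2 (thin lens f=53): x=-16.6000 theta=7/530 (≈0.0132)
After 3 (propagate distance d=9): x=-1747/106 (≈-16.4811) theta=7/530 (≈0.0132)
After 4 (thin lens f=-36): x=-1747/106 (≈-16.4811) theta=-8483/19080 (≈-0.4446)
After 5 (propagate distance d=32): x=-146479/4770 (≈-30.7084) theta=-8483/19080 (≈-0.4446)
After 6 (thin lens f=11): x=-146479/4770 (≈-30.7084) theta=164201/69960 (≈2.3471)
After 7 (propagate distance d=10): x=-759523/104940 (≈-7.2377) theta=164201/69960 (≈2.3471)
After 8 (thin lens f=12): x=-759523/104940 (≈-7.2377) theta=70097/23760 (≈2.9502)
After 9 (propagate distance d=33 (to screen)): x=37828459/419760 (≈90.1193) theta=70097/23760 (≈2.9502)
Rounded to 4 decimal places: x = 90.1193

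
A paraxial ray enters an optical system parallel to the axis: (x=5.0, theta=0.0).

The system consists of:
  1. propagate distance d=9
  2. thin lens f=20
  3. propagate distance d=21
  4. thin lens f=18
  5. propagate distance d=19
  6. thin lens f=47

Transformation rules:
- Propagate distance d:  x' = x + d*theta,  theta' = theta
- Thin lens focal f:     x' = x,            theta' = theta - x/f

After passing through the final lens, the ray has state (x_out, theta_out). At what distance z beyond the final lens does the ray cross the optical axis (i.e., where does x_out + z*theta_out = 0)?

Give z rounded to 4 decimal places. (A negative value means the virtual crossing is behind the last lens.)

Answer: -34.9934

Derivation:
Initial: x=5.0000 theta=0.0000
After 1 (propagate distance d=9): x=5.0000 theta=0.0000
After 2 (thin lens f=20): x=5.0000 theta=-0.2500
After 3 (propagate distance d=21): x=-0.2500 theta=-0.2500
After 4 (thin lens f=18): x=-0.2500 theta=-17/72 (≈-0.2361)
After 5 (propagate distance d=19): x=-341/72 (≈-4.7361) theta=-17/72 (≈-0.2361)
After 6 (thin lens f=47): x=-341/72 (≈-4.7361) theta=-229/1692 (≈-0.1353)
z_focus = -x_out/theta_out = -(-341/72)/(-229/1692) = -16027/458 ≈ -34.9934
Rounded to 4 decimal places: z = -34.9934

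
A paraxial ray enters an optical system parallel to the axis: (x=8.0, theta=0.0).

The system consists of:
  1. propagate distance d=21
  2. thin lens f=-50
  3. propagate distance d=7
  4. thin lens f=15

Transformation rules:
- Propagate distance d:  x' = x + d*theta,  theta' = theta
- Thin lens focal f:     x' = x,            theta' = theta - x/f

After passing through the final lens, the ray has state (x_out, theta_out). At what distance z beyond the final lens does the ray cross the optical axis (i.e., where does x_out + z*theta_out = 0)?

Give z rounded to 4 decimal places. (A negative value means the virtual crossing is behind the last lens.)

Initial: x=8.0000 theta=0.0000
After 1 (propagate distance d=21): x=8.0000 theta=0.0000
After 2 (thin lens f=-50): x=8.0000 theta=0.1600
After 3 (propagate distance d=7): x=9.1200 theta=0.1600
After 4 (thin lens f=15): x=9.1200 theta=-0.4480
z_focus = -x_out/theta_out = -(9.1200)/(-0.4480) = 285/14 ≈ 20.3571
Rounded to 4 decimal places: z = 20.3571

Answer: 20.3571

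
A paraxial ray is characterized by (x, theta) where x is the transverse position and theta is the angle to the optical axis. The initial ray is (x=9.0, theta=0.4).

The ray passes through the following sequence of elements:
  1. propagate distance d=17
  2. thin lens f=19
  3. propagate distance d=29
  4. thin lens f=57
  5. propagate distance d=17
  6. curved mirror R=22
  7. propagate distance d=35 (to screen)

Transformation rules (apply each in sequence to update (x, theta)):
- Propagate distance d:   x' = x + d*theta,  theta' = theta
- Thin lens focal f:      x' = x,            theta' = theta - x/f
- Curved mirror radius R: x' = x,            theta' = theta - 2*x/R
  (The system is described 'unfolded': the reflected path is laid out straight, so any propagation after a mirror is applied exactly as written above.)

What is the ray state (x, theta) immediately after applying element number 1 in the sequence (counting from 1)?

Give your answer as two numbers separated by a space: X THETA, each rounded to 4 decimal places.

Initial: x=9.0000 theta=0.4000
After 1 (propagate distance d=17): x=15.8000 theta=0.4000
Rounded to 4 decimal places: x = 15.8000, theta = 0.4000

Answer: 15.8000 0.4000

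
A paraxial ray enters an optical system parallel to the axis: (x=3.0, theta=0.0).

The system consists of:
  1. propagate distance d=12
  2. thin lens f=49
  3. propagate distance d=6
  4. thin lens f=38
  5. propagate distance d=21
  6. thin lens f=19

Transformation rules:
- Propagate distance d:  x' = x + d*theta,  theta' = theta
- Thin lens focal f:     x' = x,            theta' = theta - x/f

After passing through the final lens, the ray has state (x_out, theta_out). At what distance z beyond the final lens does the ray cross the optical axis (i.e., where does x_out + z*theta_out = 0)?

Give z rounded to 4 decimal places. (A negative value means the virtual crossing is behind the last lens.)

Initial: x=3.0000 theta=0.0000
After 1 (propagate distance d=12): x=3.0000 theta=0.0000
After 2 (thin lens f=49): x=3.0000 theta=-3/49 (≈-0.0612)
After 3 (propagate distance d=6): x=129/49 (≈2.6327) theta=-3/49 (≈-0.0612)
After 4 (thin lens f=38): x=129/49 (≈2.6327) theta=-243/1862 (≈-0.1305)
After 5 (propagate distance d=21): x=-201/1862 (≈-0.1079) theta=-243/1862 (≈-0.1305)
After 6 (thin lens f=19): x=-201/1862 (≈-0.1079) theta=-2208/17689 (≈-0.1248)
z_focus = -x_out/theta_out = -(-201/1862)/(-2208/17689) = -1273/1472 ≈ -0.8648
Rounded to 4 decimal places: z = -0.8648

Answer: -0.8648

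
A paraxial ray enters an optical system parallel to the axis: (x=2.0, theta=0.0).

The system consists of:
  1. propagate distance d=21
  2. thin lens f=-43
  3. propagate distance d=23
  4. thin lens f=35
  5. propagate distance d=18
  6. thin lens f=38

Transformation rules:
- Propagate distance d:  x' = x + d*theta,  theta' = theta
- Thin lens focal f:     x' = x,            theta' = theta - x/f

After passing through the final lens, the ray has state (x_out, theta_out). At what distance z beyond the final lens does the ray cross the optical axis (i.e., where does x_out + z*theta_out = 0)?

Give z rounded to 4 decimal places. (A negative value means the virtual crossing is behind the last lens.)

Initial: x=2.0000 theta=0.0000
After 1 (propagate distance d=21): x=2.0000 theta=0.0000
After 2 (thin lens f=-43): x=2.0000 theta=2/43 (≈0.0465)
After 3 (propagate distance d=23): x=132/43 (≈3.0698) theta=2/43 (≈0.0465)
After 4 (thin lens f=35): x=132/43 (≈3.0698) theta=-62/1505 (≈-0.0412)
After 5 (propagate distance d=18): x=3504/1505 (≈2.3282) theta=-62/1505 (≈-0.0412)
After 6 (thin lens f=38): x=3504/1505 (≈2.3282) theta=-586/5719 (≈-0.1025)
z_focus = -x_out/theta_out = -(3504/1505)/(-586/5719) = 33288/1465 ≈ 22.7222
Rounded to 4 decimal places: z = 22.7222

Answer: 22.7222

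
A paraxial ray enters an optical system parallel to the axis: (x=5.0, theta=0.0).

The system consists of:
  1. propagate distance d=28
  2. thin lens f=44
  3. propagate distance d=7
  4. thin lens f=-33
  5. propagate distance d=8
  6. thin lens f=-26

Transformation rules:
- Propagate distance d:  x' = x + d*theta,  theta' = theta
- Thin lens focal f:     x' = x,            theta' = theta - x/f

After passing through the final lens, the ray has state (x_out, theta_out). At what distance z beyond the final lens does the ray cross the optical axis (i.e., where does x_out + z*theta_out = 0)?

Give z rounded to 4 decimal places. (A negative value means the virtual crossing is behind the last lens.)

Initial: x=5.0000 theta=0.0000
After 1 (propagate distance d=28): x=5.0000 theta=0.0000
After 2 (thin lens f=44): x=5.0000 theta=-5/44 (≈-0.1136)
After 3 (propagate distance d=7): x=185/44 (≈4.2045) theta=-5/44 (≈-0.1136)
After 4 (thin lens f=-33): x=185/44 (≈4.2045) theta=5/363 (≈0.0138)
After 5 (propagate distance d=8): x=6265/1452 (≈4.3147) theta=5/363 (≈0.0138)
After 6 (thin lens f=-26): x=6265/1452 (≈4.3147) theta=6785/37752 (≈0.1797)
z_focus = -x_out/theta_out = -(6265/1452)/(6785/37752) = -32578/1357 ≈ -24.0074
Rounded to 4 decimal places: z = -24.0074

Answer: -24.0074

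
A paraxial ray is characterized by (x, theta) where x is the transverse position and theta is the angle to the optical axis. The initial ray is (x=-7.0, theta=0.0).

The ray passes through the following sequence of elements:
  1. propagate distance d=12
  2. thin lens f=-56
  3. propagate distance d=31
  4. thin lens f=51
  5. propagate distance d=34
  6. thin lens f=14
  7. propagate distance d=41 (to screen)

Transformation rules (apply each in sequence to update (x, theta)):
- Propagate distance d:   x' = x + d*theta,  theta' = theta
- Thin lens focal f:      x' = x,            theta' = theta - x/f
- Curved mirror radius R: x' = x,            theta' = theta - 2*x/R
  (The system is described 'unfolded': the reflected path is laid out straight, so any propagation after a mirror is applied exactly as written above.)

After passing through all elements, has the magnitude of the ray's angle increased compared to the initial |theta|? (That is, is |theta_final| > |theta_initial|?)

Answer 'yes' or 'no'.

Answer: yes

Derivation:
Initial: x=-7.0000 theta=0.0000
After 1 (propagate distance d=12): x=-7.0000 theta=0.0000
After 2 (thin lens f=-56): x=-7.0000 theta=-0.1250
After 3 (propagate distance d=31): x=-10.8750 theta=-0.1250
After 4 (thin lens f=51): x=-10.8750 theta=3/34 (≈0.0882)
After 5 (propagate distance d=34): x=-7.8750 theta=3/34 (≈0.0882)
After 6 (thin lens f=14): x=-7.8750 theta=177/272 (≈0.6507)
After 7 (propagate distance d=41 (to screen)): x=5115/272 (≈18.8051) theta=177/272 (≈0.6507)
|theta_initial|=0.0000 |theta_final|=177/272 (≈0.6507) -> increased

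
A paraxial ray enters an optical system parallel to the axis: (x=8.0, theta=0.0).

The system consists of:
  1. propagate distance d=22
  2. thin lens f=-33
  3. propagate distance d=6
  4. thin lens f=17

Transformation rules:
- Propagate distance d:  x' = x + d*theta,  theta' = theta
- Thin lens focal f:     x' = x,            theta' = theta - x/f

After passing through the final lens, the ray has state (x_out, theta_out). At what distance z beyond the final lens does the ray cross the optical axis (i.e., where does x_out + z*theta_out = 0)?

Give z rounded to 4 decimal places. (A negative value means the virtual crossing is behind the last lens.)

Initial: x=8.0000 theta=0.0000
After 1 (propagate distance d=22): x=8.0000 theta=0.0000
After 2 (thin lens f=-33): x=8.0000 theta=8/33 (≈0.2424)
After 3 (propagate distance d=6): x=104/11 (≈9.4545) theta=8/33 (≈0.2424)
After 4 (thin lens f=17): x=104/11 (≈9.4545) theta=-16/51 (≈-0.3137)
z_focus = -x_out/theta_out = -(104/11)/(-16/51) = 663/22 ≈ 30.1364
Rounded to 4 decimal places: z = 30.1364

Answer: 30.1364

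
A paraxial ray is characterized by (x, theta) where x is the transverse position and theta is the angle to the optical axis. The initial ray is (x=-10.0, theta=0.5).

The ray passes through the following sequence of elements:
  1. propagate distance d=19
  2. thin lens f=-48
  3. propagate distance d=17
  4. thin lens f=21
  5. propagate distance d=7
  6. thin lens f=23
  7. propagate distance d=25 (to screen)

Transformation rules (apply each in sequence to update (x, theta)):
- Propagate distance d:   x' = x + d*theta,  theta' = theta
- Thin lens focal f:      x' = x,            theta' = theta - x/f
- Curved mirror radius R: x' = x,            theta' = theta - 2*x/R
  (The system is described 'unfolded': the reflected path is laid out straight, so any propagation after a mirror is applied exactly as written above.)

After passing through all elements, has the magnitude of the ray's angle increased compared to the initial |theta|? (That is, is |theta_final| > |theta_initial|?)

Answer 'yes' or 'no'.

Initial: x=-10.0000 theta=0.5000
After 1 (propagate distance d=19): x=-0.5000 theta=0.5000
After 2 (thin lens f=-48): x=-0.5000 theta=47/96 (≈0.4896)
After 3 (propagate distance d=17): x=751/96 (≈7.8229) theta=47/96 (≈0.4896)
After 4 (thin lens f=21): x=751/96 (≈7.8229) theta=59/504 (≈0.1171)
After 5 (propagate distance d=7): x=2489/288 (≈8.6424) theta=59/504 (≈0.1171)
After 6 (thin lens f=23): x=2489/288 (≈8.6424) theta=-11995/46368 (≈-0.2587)
After 7 (propagate distance d=25 (to screen)): x=5603/2576 (≈2.1751) theta=-11995/46368 (≈-0.2587)
|theta_initial|=0.5000 |theta_final|=11995/46368 (≈0.2587) -> not increased

Answer: no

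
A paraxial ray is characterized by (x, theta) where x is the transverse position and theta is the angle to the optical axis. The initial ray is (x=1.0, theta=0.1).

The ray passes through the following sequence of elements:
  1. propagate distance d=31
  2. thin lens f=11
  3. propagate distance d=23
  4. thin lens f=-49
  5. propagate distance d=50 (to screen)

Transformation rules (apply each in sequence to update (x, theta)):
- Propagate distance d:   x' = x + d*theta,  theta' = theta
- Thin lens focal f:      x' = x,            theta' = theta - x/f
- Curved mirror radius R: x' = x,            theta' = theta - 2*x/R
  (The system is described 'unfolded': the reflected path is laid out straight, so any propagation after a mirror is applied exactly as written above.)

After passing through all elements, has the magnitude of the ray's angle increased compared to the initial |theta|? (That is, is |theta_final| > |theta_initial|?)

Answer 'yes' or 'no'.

Initial: x=1.0000 theta=0.1000
After 1 (propagate distance d=31): x=4.1000 theta=0.1000
After 2 (thin lens f=11): x=4.1000 theta=-3/11 (≈-0.2727)
After 3 (propagate distance d=23): x=-239/110 (≈-2.1727) theta=-3/11 (≈-0.2727)
After 4 (thin lens f=-49): x=-239/110 (≈-2.1727) theta=-1709/5390 (≈-0.3171)
After 5 (propagate distance d=50 (to screen)): x=-97161/5390 (≈-18.0262) theta=-1709/5390 (≈-0.3171)
|theta_initial|=0.1000 |theta_final|=1709/5390 (≈0.3171) -> increased

Answer: yes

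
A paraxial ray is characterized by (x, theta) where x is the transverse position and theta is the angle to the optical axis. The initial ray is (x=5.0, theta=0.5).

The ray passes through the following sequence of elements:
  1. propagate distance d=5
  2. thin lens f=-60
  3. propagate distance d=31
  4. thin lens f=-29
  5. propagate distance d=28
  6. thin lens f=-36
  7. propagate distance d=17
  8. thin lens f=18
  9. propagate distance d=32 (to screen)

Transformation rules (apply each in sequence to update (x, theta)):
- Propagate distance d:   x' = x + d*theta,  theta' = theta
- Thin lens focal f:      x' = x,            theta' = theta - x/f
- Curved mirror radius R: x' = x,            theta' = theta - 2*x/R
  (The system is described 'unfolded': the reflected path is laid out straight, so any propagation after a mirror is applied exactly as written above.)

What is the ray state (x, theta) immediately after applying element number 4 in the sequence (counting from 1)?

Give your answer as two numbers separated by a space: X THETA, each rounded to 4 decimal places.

Answer: 26.8750 1.5517

Derivation:
Initial: x=5.0000 theta=0.5000
After 1 (propagate distance d=5): x=7.5000 theta=0.5000
After 2 (thin lens f=-60): x=7.5000 theta=0.6250
After 3 (propagate distance d=31): x=26.8750 theta=0.6250
After 4 (thin lens f=-29): x=26.8750 theta=45/29 (≈1.5517)
Rounded to 4 decimal places: x = 26.8750, theta = 1.5517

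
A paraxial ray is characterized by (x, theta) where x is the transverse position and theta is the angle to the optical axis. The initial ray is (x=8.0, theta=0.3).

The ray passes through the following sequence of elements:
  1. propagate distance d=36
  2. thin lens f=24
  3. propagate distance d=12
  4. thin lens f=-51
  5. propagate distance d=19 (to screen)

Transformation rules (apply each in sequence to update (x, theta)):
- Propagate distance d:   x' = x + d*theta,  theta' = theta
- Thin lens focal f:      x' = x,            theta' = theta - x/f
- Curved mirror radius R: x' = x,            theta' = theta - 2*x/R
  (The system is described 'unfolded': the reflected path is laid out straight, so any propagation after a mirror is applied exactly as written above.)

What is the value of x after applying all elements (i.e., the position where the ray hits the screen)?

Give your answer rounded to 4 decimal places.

Initial: x=8.0000 theta=0.3000
After 1 (propagate distance d=36): x=18.8000 theta=0.3000
After 2 (thin lens f=24): x=18.8000 theta=-29/60 (≈-0.4833)
After 3 (propagate distance d=12): x=13.0000 theta=-29/60 (≈-0.4833)
After 4 (thin lens f=-51): x=13.0000 theta=-233/1020 (≈-0.2284)
After 5 (propagate distance d=19 (to screen)): x=8833/1020 (≈8.6598) theta=-233/1020 (≈-0.2284)
Rounded to 4 decimal places: x = 8.6598

Answer: 8.6598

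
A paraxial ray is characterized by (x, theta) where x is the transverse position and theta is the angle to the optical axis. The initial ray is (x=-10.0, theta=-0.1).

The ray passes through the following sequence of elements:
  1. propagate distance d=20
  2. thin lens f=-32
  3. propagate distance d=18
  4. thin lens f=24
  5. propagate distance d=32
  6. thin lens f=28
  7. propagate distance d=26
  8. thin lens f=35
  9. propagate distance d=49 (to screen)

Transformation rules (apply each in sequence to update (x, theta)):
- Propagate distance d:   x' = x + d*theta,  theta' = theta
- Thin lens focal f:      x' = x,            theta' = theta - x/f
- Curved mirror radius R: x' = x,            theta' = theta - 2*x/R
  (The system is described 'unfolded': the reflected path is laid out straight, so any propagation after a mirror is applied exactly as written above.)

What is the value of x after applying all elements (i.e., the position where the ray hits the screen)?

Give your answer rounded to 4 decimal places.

Initial: x=-10.0000 theta=-0.1000
After 1 (propagate distance d=20): x=-12.0000 theta=-0.1000
After 2 (thin lens f=-32): x=-12.0000 theta=-0.4750
After 3 (propagate distance d=18): x=-20.5500 theta=-0.4750
After 4 (thin lens f=24): x=-20.5500 theta=61/160 (≈0.3813)
After 5 (propagate distance d=32): x=-8.3500 theta=61/160 (≈0.3813)
After 6 (thin lens f=28): x=-8.3500 theta=761/1120 (≈0.6795)
After 7 (propagate distance d=26): x=5217/560 (≈9.3161) theta=761/1120 (≈0.6795)
After 8 (thin lens f=35): x=5217/560 (≈9.3161) theta=16201/39200 (≈0.4133)
After 9 (propagate distance d=49 (to screen)): x=165577/5600 (≈29.5673) theta=16201/39200 (≈0.4133)
Rounded to 4 decimal places: x = 29.5673

Answer: 29.5673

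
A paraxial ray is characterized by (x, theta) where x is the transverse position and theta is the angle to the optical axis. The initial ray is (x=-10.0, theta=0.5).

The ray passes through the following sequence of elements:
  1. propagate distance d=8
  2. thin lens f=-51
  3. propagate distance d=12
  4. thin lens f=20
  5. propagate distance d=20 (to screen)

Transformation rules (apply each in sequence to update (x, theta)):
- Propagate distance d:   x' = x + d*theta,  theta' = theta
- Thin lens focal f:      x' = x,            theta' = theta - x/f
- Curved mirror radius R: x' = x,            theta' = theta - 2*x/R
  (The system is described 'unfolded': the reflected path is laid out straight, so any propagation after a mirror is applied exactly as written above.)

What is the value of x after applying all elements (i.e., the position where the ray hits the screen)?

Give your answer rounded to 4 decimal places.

Initial: x=-10.0000 theta=0.5000
After 1 (propagate distance d=8): x=-6.0000 theta=0.5000
After 2 (thin lens f=-51): x=-6.0000 theta=13/34 (≈0.3824)
After 3 (propagate distance d=12): x=-24/17 (≈-1.4118) theta=13/34 (≈0.3824)
After 4 (thin lens f=20): x=-24/17 (≈-1.4118) theta=77/170 (≈0.4529)
After 5 (propagate distance d=20 (to screen)): x=130/17 (≈7.6471) theta=77/170 (≈0.4529)
Rounded to 4 decimal places: x = 7.6471

Answer: 7.6471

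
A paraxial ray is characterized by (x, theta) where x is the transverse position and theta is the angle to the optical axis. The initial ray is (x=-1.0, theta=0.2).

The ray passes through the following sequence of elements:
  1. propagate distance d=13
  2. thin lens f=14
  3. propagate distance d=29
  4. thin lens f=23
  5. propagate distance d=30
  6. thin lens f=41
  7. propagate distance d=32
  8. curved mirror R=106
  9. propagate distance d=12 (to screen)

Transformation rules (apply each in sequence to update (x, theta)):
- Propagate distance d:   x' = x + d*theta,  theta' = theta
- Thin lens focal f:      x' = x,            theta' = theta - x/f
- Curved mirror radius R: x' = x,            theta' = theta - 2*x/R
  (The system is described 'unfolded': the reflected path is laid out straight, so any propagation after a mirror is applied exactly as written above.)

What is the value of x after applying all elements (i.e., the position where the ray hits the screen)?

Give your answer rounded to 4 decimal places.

Answer: -3.5419

Derivation:
Initial: x=-1.0000 theta=0.2000
After 1 (propagate distance d=13): x=1.6000 theta=0.2000
After 2 (thin lens f=14): x=1.6000 theta=3/35 (≈0.0857)
After 3 (propagate distance d=29): x=143/35 (≈4.0857) theta=3/35 (≈0.0857)
After 4 (thin lens f=23): x=143/35 (≈4.0857) theta=-74/805 (≈-0.0919)
After 5 (propagate distance d=30): x=1069/805 (≈1.3280) theta=-74/805 (≈-0.0919)
After 6 (thin lens f=41): x=1069/805 (≈1.3280) theta=-4103/33005 (≈-0.1243)
After 7 (propagate distance d=32): x=-87467/33005 (≈-2.6501) theta=-4103/33005 (≈-0.1243)
After 8 (curved mirror R=106): x=-87467/33005 (≈-2.6501) theta=-129992/1749265 (≈-0.0743)
After 9 (propagate distance d=12 (to screen)): x=-1239131/349853 (≈-3.5419) theta=-129992/1749265 (≈-0.0743)
Rounded to 4 decimal places: x = -3.5419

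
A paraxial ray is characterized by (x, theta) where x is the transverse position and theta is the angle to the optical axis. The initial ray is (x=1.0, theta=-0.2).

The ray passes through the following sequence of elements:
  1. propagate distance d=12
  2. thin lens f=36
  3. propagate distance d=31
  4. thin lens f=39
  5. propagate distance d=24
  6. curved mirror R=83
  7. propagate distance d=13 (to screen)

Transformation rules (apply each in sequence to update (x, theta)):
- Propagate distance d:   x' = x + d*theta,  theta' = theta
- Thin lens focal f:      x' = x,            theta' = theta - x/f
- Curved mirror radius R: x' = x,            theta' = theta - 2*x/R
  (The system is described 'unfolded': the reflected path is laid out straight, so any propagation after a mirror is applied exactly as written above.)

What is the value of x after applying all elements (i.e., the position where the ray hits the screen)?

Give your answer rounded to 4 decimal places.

Answer: -4.3074

Derivation:
Initial: x=1.0000 theta=-0.2000
After 1 (propagate distance d=12): x=-1.4000 theta=-0.2000
After 2 (thin lens f=36): x=-1.4000 theta=-29/180 (≈-0.1611)
After 3 (propagate distance d=31): x=-1151/180 (≈-6.3944) theta=-29/180 (≈-0.1611)
After 4 (thin lens f=39): x=-1151/180 (≈-6.3944) theta=1/351 (≈0.0028)
After 5 (propagate distance d=24): x=-14803/2340 (≈-6.3261) theta=1/351 (≈0.0028)
After 6 (curved mirror R=83): x=-14803/2340 (≈-6.3261) theta=45239/291330 (≈0.1553)
After 7 (propagate distance d=13 (to screen)): x=-2509733/582660 (≈-4.3074) theta=45239/291330 (≈0.1553)
Rounded to 4 decimal places: x = -4.3074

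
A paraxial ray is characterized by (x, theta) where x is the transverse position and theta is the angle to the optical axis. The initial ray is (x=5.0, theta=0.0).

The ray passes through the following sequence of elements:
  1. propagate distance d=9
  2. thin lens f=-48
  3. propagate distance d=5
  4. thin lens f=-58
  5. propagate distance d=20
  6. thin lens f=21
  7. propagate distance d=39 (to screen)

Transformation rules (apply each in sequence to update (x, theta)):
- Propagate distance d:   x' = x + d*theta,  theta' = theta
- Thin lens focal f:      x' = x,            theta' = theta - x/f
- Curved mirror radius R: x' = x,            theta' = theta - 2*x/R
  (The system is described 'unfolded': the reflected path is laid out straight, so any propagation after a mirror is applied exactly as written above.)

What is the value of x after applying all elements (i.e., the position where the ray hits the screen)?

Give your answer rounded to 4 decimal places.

Answer: -0.3748

Derivation:
Initial: x=5.0000 theta=0.0000
After 1 (propagate distance d=9): x=5.0000 theta=0.0000
After 2 (thin lens f=-48): x=5.0000 theta=5/48 (≈0.1042)
After 3 (propagate distance d=5): x=265/48 (≈5.5208) theta=5/48 (≈0.1042)
After 4 (thin lens f=-58): x=265/48 (≈5.5208) theta=185/928 (≈0.1994)
After 5 (propagate distance d=20): x=13235/1392 (≈9.5079) theta=185/928 (≈0.1994)
After 6 (thin lens f=21): x=13235/1392 (≈9.5079) theta=-14815/58464 (≈-0.2534)
After 7 (propagate distance d=39 (to screen)): x=-2435/6496 (≈-0.3748) theta=-14815/58464 (≈-0.2534)
Rounded to 4 decimal places: x = -0.3748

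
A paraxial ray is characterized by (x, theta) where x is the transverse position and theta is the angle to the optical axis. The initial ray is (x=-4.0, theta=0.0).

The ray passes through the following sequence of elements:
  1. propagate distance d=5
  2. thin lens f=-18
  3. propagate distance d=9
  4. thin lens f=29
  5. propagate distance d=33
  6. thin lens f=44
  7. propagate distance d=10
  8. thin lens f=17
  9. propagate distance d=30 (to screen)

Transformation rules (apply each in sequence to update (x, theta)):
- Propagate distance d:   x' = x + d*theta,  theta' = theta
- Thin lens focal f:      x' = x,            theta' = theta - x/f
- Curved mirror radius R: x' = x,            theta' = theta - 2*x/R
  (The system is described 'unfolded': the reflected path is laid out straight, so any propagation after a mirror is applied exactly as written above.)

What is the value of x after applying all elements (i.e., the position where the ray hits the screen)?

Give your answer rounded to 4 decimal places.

Answer: 7.9375

Derivation:
Initial: x=-4.0000 theta=0.0000
After 1 (propagate distance d=5): x=-4.0000 theta=0.0000
After 2 (thin lens f=-18): x=-4.0000 theta=-2/9 (≈-0.2222)
After 3 (propagate distance d=9): x=-6.0000 theta=-2/9 (≈-0.2222)
After 4 (thin lens f=29): x=-6.0000 theta=-4/261 (≈-0.0153)
After 5 (propagate distance d=33): x=-566/87 (≈-6.5057) theta=-4/261 (≈-0.0153)
After 6 (thin lens f=44): x=-566/87 (≈-6.5057) theta=761/5742 (≈0.1325)
After 7 (propagate distance d=10): x=-14873/2871 (≈-5.1804) theta=761/5742 (≈0.1325)
After 8 (thin lens f=17): x=-14873/2871 (≈-5.1804) theta=42683/97614 (≈0.4373)
After 9 (propagate distance d=30 (to screen)): x=387404/48807 (≈7.9375) theta=42683/97614 (≈0.4373)
Rounded to 4 decimal places: x = 7.9375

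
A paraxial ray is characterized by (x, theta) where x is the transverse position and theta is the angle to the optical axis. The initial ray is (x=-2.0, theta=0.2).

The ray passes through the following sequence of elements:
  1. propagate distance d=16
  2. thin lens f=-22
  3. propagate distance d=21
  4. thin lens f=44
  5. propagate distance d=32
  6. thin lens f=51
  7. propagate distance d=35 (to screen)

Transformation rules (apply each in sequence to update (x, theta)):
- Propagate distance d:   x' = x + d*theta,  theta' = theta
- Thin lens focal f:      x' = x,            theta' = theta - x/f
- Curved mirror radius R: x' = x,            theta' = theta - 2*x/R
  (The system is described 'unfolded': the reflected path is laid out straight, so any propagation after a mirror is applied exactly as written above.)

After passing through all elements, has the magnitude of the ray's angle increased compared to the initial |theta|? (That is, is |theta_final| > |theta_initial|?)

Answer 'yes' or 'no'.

Answer: no

Derivation:
Initial: x=-2.0000 theta=0.2000
After 1 (propagate distance d=16): x=1.2000 theta=0.2000
After 2 (thin lens f=-22): x=1.2000 theta=14/55 (≈0.2545)
After 3 (propagate distance d=21): x=72/11 (≈6.5455) theta=14/55 (≈0.2545)
After 4 (thin lens f=44): x=72/11 (≈6.5455) theta=64/605 (≈0.1058)
After 5 (propagate distance d=32): x=6008/605 (≈9.9306) theta=64/605 (≈0.1058)
After 6 (thin lens f=51): x=6008/605 (≈9.9306) theta=-2744/30855 (≈-0.0889)
After 7 (propagate distance d=35 (to screen)): x=210368/30855 (≈6.8180) theta=-2744/30855 (≈-0.0889)
|theta_initial|=0.2000 |theta_final|=2744/30855 (≈0.0889) -> not increased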